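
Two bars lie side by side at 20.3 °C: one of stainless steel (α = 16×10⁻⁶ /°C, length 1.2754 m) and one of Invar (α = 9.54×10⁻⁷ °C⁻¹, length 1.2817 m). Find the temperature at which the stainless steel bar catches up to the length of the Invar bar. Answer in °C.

Equal length when α₁L₁ΔT − α₂L₂ΔT = L₂ − L₁ = 6.30×10⁻³ m
α₁L₁ = 2.04064×10⁻⁵, α₂L₂ = 1.2227418×10⁻⁶ → Δ(αL) = 1.91836582×10⁻⁵ m/K
ΔT = 6.30×10⁻³ / 1.91836582×10⁻⁵ = 328.405 K, so T = 20.3 + 328.405 = 348.705 °C

T = 348.7 °C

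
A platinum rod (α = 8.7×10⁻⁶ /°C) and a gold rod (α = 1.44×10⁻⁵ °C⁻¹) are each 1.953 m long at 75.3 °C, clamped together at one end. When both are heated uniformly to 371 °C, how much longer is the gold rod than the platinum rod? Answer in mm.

3.29 mm

ΔT = 295.7 K
platinum: ΔL = 8.7×10⁻⁶ × 1.953 m × 295.7 = 5.0243×10⁻³ m = 5.0243 mm
gold: ΔL = 1.44×10⁻⁵ × 1.953 m × 295.7 = 8.3160×10⁻³ m = 8.3160 mm
difference = 8.3160 − 5.0243 = 3.2917 mm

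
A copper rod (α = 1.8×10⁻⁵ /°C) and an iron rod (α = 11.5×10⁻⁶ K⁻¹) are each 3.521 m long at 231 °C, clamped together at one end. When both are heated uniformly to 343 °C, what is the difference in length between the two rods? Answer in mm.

2.56 mm

ΔT = 112 K
copper: ΔL = 1.8×10⁻⁵ × 3.521 m × 112 = 7.0983×10⁻³ m = 7.0983 mm
iron: ΔL = 11.5×10⁻⁶ × 3.521 m × 112 = 4.5350×10⁻³ m = 4.5350 mm
difference = 7.0983 − 4.5350 = 2.5633 mm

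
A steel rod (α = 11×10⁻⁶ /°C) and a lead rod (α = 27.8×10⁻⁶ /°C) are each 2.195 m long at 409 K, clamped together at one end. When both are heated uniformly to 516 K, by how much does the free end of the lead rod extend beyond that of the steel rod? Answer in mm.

ΔT = 107 K
steel: ΔL = 11×10⁻⁶ × 2.195 m × 107 = 2.5835×10⁻³ m = 2.5835 mm
lead: ΔL = 27.8×10⁻⁶ × 2.195 m × 107 = 6.5292×10⁻³ m = 6.5292 mm
difference = 6.5292 − 2.5835 = 3.9457 mm

3.95 mm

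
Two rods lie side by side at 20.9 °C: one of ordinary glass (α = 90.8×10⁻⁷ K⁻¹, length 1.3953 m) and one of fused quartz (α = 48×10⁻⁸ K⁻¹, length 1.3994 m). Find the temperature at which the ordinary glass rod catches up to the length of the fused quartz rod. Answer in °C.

T = 362.6 °C

L₁(1 + α₁ΔT) = L₂(1 + α₂ΔT) ⇒ ΔT = (L₂ − L₁)/(α₁L₁ − α₂L₂)
L₂ − L₁ = 1.3994 − 1.3953 = 4.10×10⁻³ m
α₁L₁ − α₂L₂ = 90.8×10⁻⁷×1.3953 − 48×10⁻⁸×1.3994 = 1.1997612×10⁻⁵ m/K
ΔT = 4.10×10⁻³ / 1.1997612×10⁻⁵ = 341.735 K
T = 20.9 + 341.735 = 362.635 °C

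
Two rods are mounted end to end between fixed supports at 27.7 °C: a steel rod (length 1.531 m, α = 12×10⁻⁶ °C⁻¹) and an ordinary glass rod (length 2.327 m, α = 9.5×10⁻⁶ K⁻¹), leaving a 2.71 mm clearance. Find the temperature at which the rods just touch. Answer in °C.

Gap closes when ΔL₁ + ΔL₂ = 2.71 mm = 2.71×10⁻³ m
(α₁L₁ + α₂L₂)ΔT = g
α₁L₁ + α₂L₂ = 12×10⁻⁶×1.531 + 9.5×10⁻⁶×2.327 = 4.04785×10⁻⁵ m/K
ΔT = 2.71×10⁻³ / 4.04785×10⁻⁵ = 66.949 K
T = 27.7 + 66.949 = 94.649 °C

T = 94.6 °C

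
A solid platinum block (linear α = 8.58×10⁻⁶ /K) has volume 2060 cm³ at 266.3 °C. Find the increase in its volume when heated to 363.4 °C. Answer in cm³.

Isotropic solid: β ≈ 3α = 2.6×10⁻⁵ /K; ΔT = 97.1 K
ΔV = 3αV₀ΔT = 3(8.58×10⁻⁶)(2060)(97.1) = 5.15 cm³

ΔV = 5.15 cm³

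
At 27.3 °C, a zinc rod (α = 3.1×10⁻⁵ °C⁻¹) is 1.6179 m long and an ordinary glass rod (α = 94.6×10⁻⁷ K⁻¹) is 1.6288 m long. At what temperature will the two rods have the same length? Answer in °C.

T = 341.0 °C

Equal length when α₁L₁ΔT − α₂L₂ΔT = L₂ − L₁ = 1.09×10⁻² m
α₁L₁ = 5.01549×10⁻⁵, α₂L₂ = 1.5408448×10⁻⁵ → Δ(αL) = 3.4746452×10⁻⁵ m/K
ΔT = 1.09×10⁻² / 3.4746452×10⁻⁵ = 313.701 K, so T = 27.3 + 313.701 = 341.001 °C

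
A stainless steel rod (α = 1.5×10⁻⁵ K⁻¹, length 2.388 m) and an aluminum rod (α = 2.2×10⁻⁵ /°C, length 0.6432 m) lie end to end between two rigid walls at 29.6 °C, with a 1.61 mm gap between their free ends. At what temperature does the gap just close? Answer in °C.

T = 61.8 °C

α₁L₁ = 3.582×10⁻⁵ m/K, α₂L₂ = 1.41504×10⁻⁵ m/K → total 4.99704×10⁻⁵ m/K
ΔT = g/(α₁L₁+α₂L₂) = 1.61×10⁻³ / 4.99704×10⁻⁵ = 32.219 K
T = 29.6 + 32.219 = 61.819 °C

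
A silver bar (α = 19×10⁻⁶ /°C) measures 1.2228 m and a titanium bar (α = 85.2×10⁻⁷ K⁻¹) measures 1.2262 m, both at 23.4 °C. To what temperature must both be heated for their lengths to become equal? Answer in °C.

T = 289.3 °C

Equal length when α₁L₁ΔT − α₂L₂ΔT = L₂ − L₁ = 3.40×10⁻³ m
α₁L₁ = 2.32332×10⁻⁵, α₂L₂ = 1.0447224×10⁻⁵ → Δ(αL) = 1.2785976×10⁻⁵ m/K
ΔT = 3.40×10⁻³ / 1.2785976×10⁻⁵ = 265.916 K, so T = 23.4 + 265.916 = 289.316 °C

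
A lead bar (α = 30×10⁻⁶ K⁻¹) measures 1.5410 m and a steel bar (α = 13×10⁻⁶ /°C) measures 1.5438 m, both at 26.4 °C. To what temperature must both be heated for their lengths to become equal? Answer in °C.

T = 133.4 °C

Equal length when α₁L₁ΔT − α₂L₂ΔT = L₂ − L₁ = 2.80×10⁻³ m
α₁L₁ = 4.623×10⁻⁵, α₂L₂ = 2.00694×10⁻⁵ → Δ(αL) = 2.61606×10⁻⁵ m/K
ΔT = 2.80×10⁻³ / 2.61606×10⁻⁵ = 107.031 K, so T = 26.4 + 107.031 = 133.431 °C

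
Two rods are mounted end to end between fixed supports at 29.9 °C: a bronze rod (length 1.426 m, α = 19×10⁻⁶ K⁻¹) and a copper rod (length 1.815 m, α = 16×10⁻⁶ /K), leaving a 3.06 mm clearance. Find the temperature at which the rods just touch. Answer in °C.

α₁L₁ = 2.7094×10⁻⁵ m/K, α₂L₂ = 2.904×10⁻⁵ m/K → total 5.6134×10⁻⁵ m/K
ΔT = g/(α₁L₁+α₂L₂) = 3.06×10⁻³ / 5.6134×10⁻⁵ = 54.512 K
T = 29.9 + 54.512 = 84.412 °C

T = 84.4 °C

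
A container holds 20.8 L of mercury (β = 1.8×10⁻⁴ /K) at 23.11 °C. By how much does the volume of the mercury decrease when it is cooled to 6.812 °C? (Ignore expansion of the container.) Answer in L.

|ΔT| = |6.812 − 23.11| = 16.298 K
ΔV = βV₀ΔT = (1.8×10⁻⁴)(20.8)(16.298) = 0.0610 L

ΔV = 0.0610 L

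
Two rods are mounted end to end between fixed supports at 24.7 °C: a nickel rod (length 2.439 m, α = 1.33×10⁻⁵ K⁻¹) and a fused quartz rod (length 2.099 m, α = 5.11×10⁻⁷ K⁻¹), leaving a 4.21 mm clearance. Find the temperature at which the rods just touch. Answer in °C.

α₁L₁ = 3.24387×10⁻⁵ m/K, α₂L₂ = 1.072589×10⁻⁶ m/K → total 3.3511289×10⁻⁵ m/K
ΔT = g/(α₁L₁+α₂L₂) = 4.21×10⁻³ / 3.3511289×10⁻⁵ = 125.63 K
T = 24.7 + 125.63 = 150.33 °C

T = 150 °C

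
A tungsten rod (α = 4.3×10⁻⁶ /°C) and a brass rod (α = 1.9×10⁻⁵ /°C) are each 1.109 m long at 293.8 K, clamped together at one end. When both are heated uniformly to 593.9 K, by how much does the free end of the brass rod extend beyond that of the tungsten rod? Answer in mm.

ΔT = 300.1 K
tungsten: ΔL = 4.3×10⁻⁶ × 1.109 m × 300.1 = 1.4311×10⁻³ m = 1.4311 mm
brass: ΔL = 1.9×10⁻⁵ × 1.109 m × 300.1 = 6.3234×10⁻³ m = 6.3234 mm
difference = 6.3234 − 1.4311 = 4.8923 mm

4.89 mm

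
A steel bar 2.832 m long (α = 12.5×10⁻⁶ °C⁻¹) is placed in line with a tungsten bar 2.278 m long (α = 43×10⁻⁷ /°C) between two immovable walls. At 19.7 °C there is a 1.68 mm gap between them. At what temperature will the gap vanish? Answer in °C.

T = 56.9 °C

α₁L₁ = 3.540×10⁻⁵ m/K, α₂L₂ = 9.7954×10⁻⁶ m/K → total 4.51954×10⁻⁵ m/K
ΔT = g/(α₁L₁+α₂L₂) = 1.68×10⁻³ / 4.51954×10⁻⁵ = 37.172 K
T = 19.7 + 37.172 = 56.872 °C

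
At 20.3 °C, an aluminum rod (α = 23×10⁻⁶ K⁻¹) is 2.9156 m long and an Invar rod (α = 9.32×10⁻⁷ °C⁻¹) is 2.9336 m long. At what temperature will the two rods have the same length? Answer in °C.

T = 300.1 °C

Equal length when α₁L₁ΔT − α₂L₂ΔT = L₂ − L₁ = 1.80×10⁻² m
α₁L₁ = 6.70588×10⁻⁵, α₂L₂ = 2.7341152×10⁻⁶ → Δ(αL) = 6.43246848×10⁻⁵ m/K
ΔT = 1.80×10⁻² / 6.43246848×10⁻⁵ = 279.830 K, so T = 20.3 + 279.830 = 300.130 °C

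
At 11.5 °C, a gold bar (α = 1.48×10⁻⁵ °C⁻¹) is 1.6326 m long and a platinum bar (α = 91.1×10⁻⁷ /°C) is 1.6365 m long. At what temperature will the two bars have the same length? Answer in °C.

T = 432.9 °C

L₁(1 + α₁ΔT) = L₂(1 + α₂ΔT) ⇒ ΔT = (L₂ − L₁)/(α₁L₁ − α₂L₂)
L₂ − L₁ = 1.6365 − 1.6326 = 3.90×10⁻³ m
α₁L₁ − α₂L₂ = 1.48×10⁻⁵×1.6326 − 91.1×10⁻⁷×1.6365 = 9.253965×10⁻⁶ m/K
ΔT = 3.90×10⁻³ / 9.253965×10⁻⁶ = 421.441 K
T = 11.5 + 421.441 = 432.941 °C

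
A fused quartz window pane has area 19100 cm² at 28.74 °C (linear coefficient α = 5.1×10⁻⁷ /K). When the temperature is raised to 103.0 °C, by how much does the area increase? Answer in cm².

ΔA = 1.45 cm²

Area coefficient ≈ 2α; |ΔT| = 74.26 K
ΔA = 2αA₀ΔT = 2(5.1×10⁻⁷)(19100)(74.26) = 1.45 cm²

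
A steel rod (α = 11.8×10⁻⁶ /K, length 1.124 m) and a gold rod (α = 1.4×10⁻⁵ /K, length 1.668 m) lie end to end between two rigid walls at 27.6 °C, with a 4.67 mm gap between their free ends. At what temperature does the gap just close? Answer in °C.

Gap closes when ΔL₁ + ΔL₂ = 4.67 mm = 4.67×10⁻³ m
(α₁L₁ + α₂L₂)ΔT = g
α₁L₁ + α₂L₂ = 11.8×10⁻⁶×1.124 + 1.4×10⁻⁵×1.668 = 3.66152×10⁻⁵ m/K
ΔT = 4.67×10⁻³ / 3.66152×10⁻⁵ = 127.54 K
T = 27.6 + 127.54 = 155.14 °C

T = 155 °C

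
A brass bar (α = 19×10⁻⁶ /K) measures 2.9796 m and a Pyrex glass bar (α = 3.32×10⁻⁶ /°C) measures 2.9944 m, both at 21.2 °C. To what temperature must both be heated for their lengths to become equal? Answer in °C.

T = 338.3 °C

Equal length when α₁L₁ΔT − α₂L₂ΔT = L₂ − L₁ = 1.48×10⁻² m
α₁L₁ = 5.66124×10⁻⁵, α₂L₂ = 9.941408×10⁻⁶ → Δ(αL) = 4.6670992×10⁻⁵ m/K
ΔT = 1.48×10⁻² / 4.6670992×10⁻⁵ = 317.113 K, so T = 21.2 + 317.113 = 338.313 °C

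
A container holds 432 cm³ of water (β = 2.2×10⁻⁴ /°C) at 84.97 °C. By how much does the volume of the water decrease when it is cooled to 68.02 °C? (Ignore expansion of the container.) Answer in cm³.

|ΔT| = |68.02 − 84.97| = 16.95 K
ΔV = βV₀ΔT = (2.2×10⁻⁴)(432)(16.95) = 1.61 cm³

ΔV = 1.61 cm³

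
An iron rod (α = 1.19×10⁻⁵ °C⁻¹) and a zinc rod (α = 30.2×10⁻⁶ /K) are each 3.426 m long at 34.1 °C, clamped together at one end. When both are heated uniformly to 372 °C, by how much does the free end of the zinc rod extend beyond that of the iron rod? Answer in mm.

21.2 mm

ΔT = 337.9 K
iron: ΔL = 1.19×10⁻⁵ × 3.426 m × 337.9 = 1.3776×10⁻² m = 13.776 mm
zinc: ΔL = 30.2×10⁻⁶ × 3.426 m × 337.9 = 3.4961×10⁻² m = 34.961 mm
difference = 34.961 − 13.776 = 21.185 mm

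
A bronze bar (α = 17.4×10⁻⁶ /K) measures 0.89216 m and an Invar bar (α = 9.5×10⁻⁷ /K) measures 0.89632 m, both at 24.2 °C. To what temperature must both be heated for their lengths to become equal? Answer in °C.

T = 307.7 °C

L₁(1 + α₁ΔT) = L₂(1 + α₂ΔT) ⇒ ΔT = (L₂ − L₁)/(α₁L₁ − α₂L₂)
L₂ − L₁ = 0.89632 − 0.89216 = 4.16×10⁻³ m
α₁L₁ − α₂L₂ = 17.4×10⁻⁶×0.89216 − 9.5×10⁻⁷×0.89632 = 1.467208×10⁻⁵ m/K
ΔT = 4.16×10⁻³ / 1.467208×10⁻⁵ = 283.532 K
T = 24.2 + 283.532 = 307.732 °C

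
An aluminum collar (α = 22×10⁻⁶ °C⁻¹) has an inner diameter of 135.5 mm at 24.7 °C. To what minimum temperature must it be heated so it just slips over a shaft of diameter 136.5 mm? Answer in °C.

Required Δd = 136.5 − 135.5 = 1.0 mm
Δd = αd₀ΔT ⇒ ΔT = Δd/(αd₀) = 1.0 / (22×10⁻⁶ × 135.5) = 335.46 K
T_min = 24.7 + 335.46 = 360.16 °C

T = 360 °C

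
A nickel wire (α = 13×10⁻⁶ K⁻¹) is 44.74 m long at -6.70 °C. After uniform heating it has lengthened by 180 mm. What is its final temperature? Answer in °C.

ΔL = αL₀ΔT ⇒ ΔT = ΔL / (αL₀)
ΔT = 180×10⁻³ m / (13×10⁻⁶ × 44.74 m) = 309.48 K
T = -6.70 + 309.48 = 302.78 °C

T = 303 °C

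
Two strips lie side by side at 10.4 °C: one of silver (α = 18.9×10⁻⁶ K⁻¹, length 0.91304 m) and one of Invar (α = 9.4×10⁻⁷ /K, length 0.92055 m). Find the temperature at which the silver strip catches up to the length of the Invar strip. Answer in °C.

T = 468.6 °C

Equal length when α₁L₁ΔT − α₂L₂ΔT = L₂ − L₁ = 7.51×10⁻³ m
α₁L₁ = 1.7256456×10⁻⁵, α₂L₂ = 8.65317×10⁻⁷ → Δ(αL) = 1.6391139×10⁻⁵ m/K
ΔT = 7.51×10⁻³ / 1.6391139×10⁻⁵ = 458.174 K, so T = 10.4 + 458.174 = 468.574 °C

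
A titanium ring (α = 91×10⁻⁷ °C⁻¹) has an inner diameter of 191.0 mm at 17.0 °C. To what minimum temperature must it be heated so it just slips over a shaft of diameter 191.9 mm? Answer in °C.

T = 535 °C

Required Δd = 191.9 − 191.0 = 0.9 mm
Δd = αd₀ΔT ⇒ ΔT = Δd/(αd₀) = 0.9 / (91×10⁻⁷ × 191.0) = 517.81 K
T_min = 17.0 + 517.81 = 534.81 °C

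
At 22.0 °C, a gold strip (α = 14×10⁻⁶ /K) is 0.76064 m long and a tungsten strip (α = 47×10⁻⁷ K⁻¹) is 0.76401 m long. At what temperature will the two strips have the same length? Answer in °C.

T = 499.5 °C

L₁(1 + α₁ΔT) = L₂(1 + α₂ΔT) ⇒ ΔT = (L₂ − L₁)/(α₁L₁ − α₂L₂)
L₂ − L₁ = 0.76401 − 0.76064 = 3.37×10⁻³ m
α₁L₁ − α₂L₂ = 14×10⁻⁶×0.76064 − 47×10⁻⁷×0.76401 = 7.058113×10⁻⁶ m/K
ΔT = 3.37×10⁻³ / 7.058113×10⁻⁶ = 477.465 K
T = 22.0 + 477.465 = 499.465 °C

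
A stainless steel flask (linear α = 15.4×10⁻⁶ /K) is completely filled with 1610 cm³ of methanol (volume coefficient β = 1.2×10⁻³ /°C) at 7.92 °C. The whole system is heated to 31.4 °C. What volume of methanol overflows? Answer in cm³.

The flask also expands: β_container ≈ 3α = 4.62×10⁻⁵ /K
Net overflow = V₀(β_liq − 3α_cont)ΔT
β − 3α = 1.20×10⁻³ − 4.62×10⁻⁵ = 1.1538×10⁻³ /K; ΔT = 23.48 K
ΔV = 1610 × 1.1538×10⁻³ × 23.48 = 43.6 cm³

43.6 cm³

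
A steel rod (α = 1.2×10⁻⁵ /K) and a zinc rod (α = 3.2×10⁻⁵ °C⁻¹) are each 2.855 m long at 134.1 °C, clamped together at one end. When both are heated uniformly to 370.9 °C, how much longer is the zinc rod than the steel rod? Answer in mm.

ΔT = 236.8 K
steel: ΔL = 1.2×10⁻⁵ × 2.855 m × 236.8 = 8.1128×10⁻³ m = 8.1128 mm
zinc: ΔL = 3.2×10⁻⁵ × 2.855 m × 236.8 = 2.1634×10⁻² m = 21.634 mm
difference = 21.634 − 8.1128 = 13.5212 mm

13.5 mm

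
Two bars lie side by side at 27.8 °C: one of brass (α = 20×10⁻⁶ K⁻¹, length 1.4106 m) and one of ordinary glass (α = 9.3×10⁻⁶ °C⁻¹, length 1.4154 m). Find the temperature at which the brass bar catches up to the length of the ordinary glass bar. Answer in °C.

T = 346.8 °C

Equal length when α₁L₁ΔT − α₂L₂ΔT = L₂ − L₁ = 4.80×10⁻³ m
α₁L₁ = 2.8212×10⁻⁵, α₂L₂ = 1.316322×10⁻⁵ → Δ(αL) = 1.504878×10⁻⁵ m/K
ΔT = 4.80×10⁻³ / 1.504878×10⁻⁵ = 318.963 K, so T = 27.8 + 318.963 = 346.763 °C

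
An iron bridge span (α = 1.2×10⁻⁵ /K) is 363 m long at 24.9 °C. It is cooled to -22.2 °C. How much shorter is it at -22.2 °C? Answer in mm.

|ΔT| = |-22.2 − 24.9| = 47.1 K
ΔL = αL₀ΔT = (1.2×10⁻⁵)(363)(47.1) = 2.05×10⁻¹ m

ΔL = 205 mm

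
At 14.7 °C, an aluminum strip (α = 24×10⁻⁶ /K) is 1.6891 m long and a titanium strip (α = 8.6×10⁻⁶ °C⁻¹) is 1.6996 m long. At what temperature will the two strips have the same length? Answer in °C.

Equal length when α₁L₁ΔT − α₂L₂ΔT = L₂ − L₁ = 1.05×10⁻² m
α₁L₁ = 4.05384×10⁻⁵, α₂L₂ = 1.461656×10⁻⁵ → Δ(αL) = 2.592184×10⁻⁵ m/K
ΔT = 1.05×10⁻² / 2.592184×10⁻⁵ = 405.064 K, so T = 14.7 + 405.064 = 419.764 °C

T = 419.8 °C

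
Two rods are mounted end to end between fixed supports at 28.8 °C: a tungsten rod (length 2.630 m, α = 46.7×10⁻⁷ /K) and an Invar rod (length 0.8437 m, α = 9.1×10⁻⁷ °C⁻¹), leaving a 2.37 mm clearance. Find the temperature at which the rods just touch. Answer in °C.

α₁L₁ = 1.22821×10⁻⁵ m/K, α₂L₂ = 7.67767×10⁻⁷ m/K → total 1.3049867×10⁻⁵ m/K
ΔT = g/(α₁L₁+α₂L₂) = 2.37×10⁻³ / 1.3049867×10⁻⁵ = 181.61 K
T = 28.8 + 181.61 = 210.41 °C

T = 210 °C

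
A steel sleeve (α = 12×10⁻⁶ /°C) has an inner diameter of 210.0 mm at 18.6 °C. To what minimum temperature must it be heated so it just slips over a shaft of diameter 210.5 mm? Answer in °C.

T = 217 °C

Required Δd = 210.5 − 210.0 = 0.5 mm
Δd = αd₀ΔT ⇒ ΔT = Δd/(αd₀) = 0.5 / (12×10⁻⁶ × 210.0) = 198.41 K
T_min = 18.6 + 198.41 = 217.01 °C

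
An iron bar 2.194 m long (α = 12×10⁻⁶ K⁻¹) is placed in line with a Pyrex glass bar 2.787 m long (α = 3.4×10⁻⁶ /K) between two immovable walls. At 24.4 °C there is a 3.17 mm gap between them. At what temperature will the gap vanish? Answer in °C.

α₁L₁ = 2.6328×10⁻⁵ m/K, α₂L₂ = 9.4758×10⁻⁶ m/K → total 3.58038×10⁻⁵ m/K
ΔT = g/(α₁L₁+α₂L₂) = 3.17×10⁻³ / 3.58038×10⁻⁵ = 88.54 K
T = 24.4 + 88.54 = 112.94 °C

T = 113 °C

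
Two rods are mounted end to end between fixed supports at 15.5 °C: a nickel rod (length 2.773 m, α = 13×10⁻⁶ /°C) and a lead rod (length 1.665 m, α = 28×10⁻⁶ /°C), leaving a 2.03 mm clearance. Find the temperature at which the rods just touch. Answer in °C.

Gap closes when ΔL₁ + ΔL₂ = 2.03 mm = 2.03×10⁻³ m
(α₁L₁ + α₂L₂)ΔT = g
α₁L₁ + α₂L₂ = 13×10⁻⁶×2.773 + 28×10⁻⁶×1.665 = 8.2669×10⁻⁵ m/K
ΔT = 2.03×10⁻³ / 8.2669×10⁻⁵ = 24.556 K
T = 15.5 + 24.556 = 40.056 °C

T = 40.1 °C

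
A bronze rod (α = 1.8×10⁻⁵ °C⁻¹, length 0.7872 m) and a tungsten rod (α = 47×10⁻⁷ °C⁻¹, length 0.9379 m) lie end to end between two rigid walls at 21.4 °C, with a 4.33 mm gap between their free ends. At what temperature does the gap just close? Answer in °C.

T = 254 °C

α₁L₁ = 1.41696×10⁻⁵ m/K, α₂L₂ = 4.40813×10⁻⁶ m/K → total 1.857773×10⁻⁵ m/K
ΔT = g/(α₁L₁+α₂L₂) = 4.33×10⁻³ / 1.857773×10⁻⁵ = 233.07 K
T = 21.4 + 233.07 = 254.47 °C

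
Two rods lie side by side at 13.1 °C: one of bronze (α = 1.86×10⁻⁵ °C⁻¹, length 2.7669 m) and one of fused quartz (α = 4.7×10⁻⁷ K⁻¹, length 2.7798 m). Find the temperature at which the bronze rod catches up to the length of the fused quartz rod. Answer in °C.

T = 270.3 °C

Equal length when α₁L₁ΔT − α₂L₂ΔT = L₂ − L₁ = 1.29×10⁻² m
α₁L₁ = 5.146434×10⁻⁵, α₂L₂ = 1.306506×10⁻⁶ → Δ(αL) = 5.0157834×10⁻⁵ m/K
ΔT = 1.29×10⁻² / 5.0157834×10⁻⁵ = 257.188 K, so T = 13.1 + 257.188 = 270.288 °C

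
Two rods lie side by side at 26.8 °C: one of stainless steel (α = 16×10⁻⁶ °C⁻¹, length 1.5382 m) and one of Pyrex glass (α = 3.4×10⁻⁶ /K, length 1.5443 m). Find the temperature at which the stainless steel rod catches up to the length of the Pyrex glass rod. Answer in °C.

Equal length when α₁L₁ΔT − α₂L₂ΔT = L₂ − L₁ = 6.10×10⁻³ m
α₁L₁ = 2.46112×10⁻⁵, α₂L₂ = 5.25062×10⁻⁶ → Δ(αL) = 1.936058×10⁻⁵ m/K
ΔT = 6.10×10⁻³ / 1.936058×10⁻⁵ = 315.073 K, so T = 26.8 + 315.073 = 341.873 °C

T = 341.9 °C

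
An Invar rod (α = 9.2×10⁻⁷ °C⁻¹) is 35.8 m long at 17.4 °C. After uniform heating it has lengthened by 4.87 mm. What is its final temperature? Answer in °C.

ΔL = αL₀ΔT ⇒ ΔT = ΔL / (αL₀)
ΔT = 4.87×10⁻³ m / (9.2×10⁻⁷ × 35.8 m) = 147.86 K
T = 17.4 + 147.86 = 165.26 °C

T = 165 °C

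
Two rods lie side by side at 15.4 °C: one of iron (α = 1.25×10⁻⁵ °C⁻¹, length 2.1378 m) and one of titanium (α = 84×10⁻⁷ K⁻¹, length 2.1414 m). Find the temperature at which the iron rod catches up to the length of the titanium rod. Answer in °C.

Equal length when α₁L₁ΔT − α₂L₂ΔT = L₂ − L₁ = 3.60×10⁻³ m
α₁L₁ = 2.67225×10⁻⁵, α₂L₂ = 1.798776×10⁻⁵ → Δ(αL) = 8.73474×10⁻⁶ m/K
ΔT = 3.60×10⁻³ / 8.73474×10⁻⁶ = 412.147 K, so T = 15.4 + 412.147 = 427.547 °C

T = 427.5 °C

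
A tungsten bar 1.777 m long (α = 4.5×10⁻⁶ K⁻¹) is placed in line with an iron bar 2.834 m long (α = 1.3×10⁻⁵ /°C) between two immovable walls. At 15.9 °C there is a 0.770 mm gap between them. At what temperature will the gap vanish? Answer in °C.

T = 33.1 °C

α₁L₁ = 7.9965×10⁻⁶ m/K, α₂L₂ = 3.6842×10⁻⁵ m/K → total 4.48385×10⁻⁵ m/K
ΔT = g/(α₁L₁+α₂L₂) = 7.70×10⁻⁴ / 4.48385×10⁻⁵ = 17.173 K
T = 15.9 + 17.173 = 33.073 °C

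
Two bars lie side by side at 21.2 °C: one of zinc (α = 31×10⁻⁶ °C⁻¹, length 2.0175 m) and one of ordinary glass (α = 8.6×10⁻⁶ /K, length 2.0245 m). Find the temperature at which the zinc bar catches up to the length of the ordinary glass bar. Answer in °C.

T = 176.3 °C

L₁(1 + α₁ΔT) = L₂(1 + α₂ΔT) ⇒ ΔT = (L₂ − L₁)/(α₁L₁ − α₂L₂)
L₂ − L₁ = 2.0245 − 2.0175 = 7.00×10⁻³ m
α₁L₁ − α₂L₂ = 31×10⁻⁶×2.0175 − 8.6×10⁻⁶×2.0245 = 4.51318×10⁻⁵ m/K
ΔT = 7.00×10⁻³ / 4.51318×10⁻⁵ = 155.101 K
T = 21.2 + 155.101 = 176.301 °C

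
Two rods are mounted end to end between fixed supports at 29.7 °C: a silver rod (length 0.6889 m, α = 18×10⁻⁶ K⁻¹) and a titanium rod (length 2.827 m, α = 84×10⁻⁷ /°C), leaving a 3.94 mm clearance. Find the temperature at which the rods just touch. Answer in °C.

α₁L₁ = 1.24002×10⁻⁵ m/K, α₂L₂ = 2.37468×10⁻⁵ m/K → total 3.6147×10⁻⁵ m/K
ΔT = g/(α₁L₁+α₂L₂) = 3.94×10⁻³ / 3.6147×10⁻⁵ = 109.00 K
T = 29.7 + 109.00 = 138.70 °C

T = 139 °C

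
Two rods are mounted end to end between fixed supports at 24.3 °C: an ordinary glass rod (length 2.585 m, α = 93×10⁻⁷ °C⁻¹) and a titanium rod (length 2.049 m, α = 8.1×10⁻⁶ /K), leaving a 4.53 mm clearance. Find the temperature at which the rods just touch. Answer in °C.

T = 136 °C

α₁L₁ = 2.40405×10⁻⁵ m/K, α₂L₂ = 1.65969×10⁻⁵ m/K → total 4.06374×10⁻⁵ m/K
ΔT = g/(α₁L₁+α₂L₂) = 4.53×10⁻³ / 4.06374×10⁻⁵ = 111.47 K
T = 24.3 + 111.47 = 135.77 °C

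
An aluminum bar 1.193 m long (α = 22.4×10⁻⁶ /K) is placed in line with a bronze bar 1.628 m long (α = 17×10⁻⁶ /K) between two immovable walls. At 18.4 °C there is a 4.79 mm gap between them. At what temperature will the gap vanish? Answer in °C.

α₁L₁ = 2.67232×10⁻⁵ m/K, α₂L₂ = 2.7676×10⁻⁵ m/K → total 5.43992×10⁻⁵ m/K
ΔT = g/(α₁L₁+α₂L₂) = 4.79×10⁻³ / 5.43992×10⁻⁵ = 88.05 K
T = 18.4 + 88.05 = 106.45 °C

T = 106 °C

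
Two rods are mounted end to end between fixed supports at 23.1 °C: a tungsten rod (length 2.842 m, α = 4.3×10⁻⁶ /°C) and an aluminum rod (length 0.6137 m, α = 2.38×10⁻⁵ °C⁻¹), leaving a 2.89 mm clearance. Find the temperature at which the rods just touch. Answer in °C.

Gap closes when ΔL₁ + ΔL₂ = 2.89 mm = 2.89×10⁻³ m
(α₁L₁ + α₂L₂)ΔT = g
α₁L₁ + α₂L₂ = 4.3×10⁻⁶×2.842 + 2.38×10⁻⁵×0.6137 = 2.682666×10⁻⁵ m/K
ΔT = 2.89×10⁻³ / 2.682666×10⁻⁵ = 107.73 K
T = 23.1 + 107.73 = 130.83 °C

T = 131 °C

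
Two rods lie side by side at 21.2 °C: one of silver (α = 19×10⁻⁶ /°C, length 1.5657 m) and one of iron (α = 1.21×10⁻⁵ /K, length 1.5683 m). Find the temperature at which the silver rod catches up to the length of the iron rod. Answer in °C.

Equal length when α₁L₁ΔT − α₂L₂ΔT = L₂ − L₁ = 2.60×10⁻³ m
α₁L₁ = 2.97483×10⁻⁵, α₂L₂ = 1.897643×10⁻⁵ → Δ(αL) = 1.077187×10⁻⁵ m/K
ΔT = 2.60×10⁻³ / 1.077187×10⁻⁵ = 241.369 K, so T = 21.2 + 241.369 = 262.569 °C

T = 262.6 °C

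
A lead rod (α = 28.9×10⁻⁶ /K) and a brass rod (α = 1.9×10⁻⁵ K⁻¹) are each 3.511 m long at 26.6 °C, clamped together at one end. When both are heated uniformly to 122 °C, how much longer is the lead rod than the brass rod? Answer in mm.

3.32 mm

ΔT = 95.4 K
lead: ΔL = 28.9×10⁻⁶ × 3.511 m × 95.4 = 9.6800×10⁻³ m = 9.6800 mm
brass: ΔL = 1.9×10⁻⁵ × 3.511 m × 95.4 = 6.3640×10⁻³ m = 6.3640 mm
difference = 9.6800 − 6.3640 = 3.316 mm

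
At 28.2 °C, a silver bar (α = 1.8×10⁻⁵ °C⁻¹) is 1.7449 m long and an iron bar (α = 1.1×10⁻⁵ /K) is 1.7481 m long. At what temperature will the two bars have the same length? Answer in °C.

T = 290.9 °C

L₁(1 + α₁ΔT) = L₂(1 + α₂ΔT) ⇒ ΔT = (L₂ − L₁)/(α₁L₁ − α₂L₂)
L₂ − L₁ = 1.7481 − 1.7449 = 3.20×10⁻³ m
α₁L₁ − α₂L₂ = 1.8×10⁻⁵×1.7449 − 1.1×10⁻⁵×1.7481 = 1.21791×10⁻⁵ m/K
ΔT = 3.20×10⁻³ / 1.21791×10⁻⁵ = 262.745 K
T = 28.2 + 262.745 = 290.945 °C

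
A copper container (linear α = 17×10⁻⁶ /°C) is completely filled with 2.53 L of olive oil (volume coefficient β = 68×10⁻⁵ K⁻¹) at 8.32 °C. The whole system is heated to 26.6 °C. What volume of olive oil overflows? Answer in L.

0.0291 L

The container also expands: β_container ≈ 3α = 5.1×10⁻⁵ /K
Net overflow = V₀(β_liq − 3α_cont)ΔT
β − 3α = 6.80×10⁻⁴ − 5.1×10⁻⁵ = 6.29×10⁻⁴ /K; ΔT = 18.28 K
ΔV = 2.53 × 6.29×10⁻⁴ × 18.28 = 0.0291 L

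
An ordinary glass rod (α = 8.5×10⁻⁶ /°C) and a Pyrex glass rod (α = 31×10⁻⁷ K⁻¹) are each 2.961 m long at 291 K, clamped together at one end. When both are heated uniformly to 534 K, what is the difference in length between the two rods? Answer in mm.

ΔT = 243 K
ordinary glass: ΔL = 8.5×10⁻⁶ × 2.961 m × 243 = 6.1159×10⁻³ m = 6.1159 mm
Pyrex glass: ΔL = 31×10⁻⁷ × 2.961 m × 243 = 2.2305×10⁻³ m = 2.2305 mm
difference = 6.1159 − 2.2305 = 3.8854 mm

3.89 mm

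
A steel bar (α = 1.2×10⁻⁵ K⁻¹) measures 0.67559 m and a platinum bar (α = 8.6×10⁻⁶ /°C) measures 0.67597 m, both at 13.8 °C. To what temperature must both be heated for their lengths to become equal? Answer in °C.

L₁(1 + α₁ΔT) = L₂(1 + α₂ΔT) ⇒ ΔT = (L₂ − L₁)/(α₁L₁ − α₂L₂)
L₂ − L₁ = 0.67597 − 0.67559 = 3.80×10⁻⁴ m
α₁L₁ − α₂L₂ = 1.2×10⁻⁵×0.67559 − 8.6×10⁻⁶×0.67597 = 2.293738×10⁻⁶ m/K
ΔT = 3.80×10⁻⁴ / 2.293738×10⁻⁶ = 165.668 K
T = 13.8 + 165.668 = 179.468 °C

T = 179.5 °C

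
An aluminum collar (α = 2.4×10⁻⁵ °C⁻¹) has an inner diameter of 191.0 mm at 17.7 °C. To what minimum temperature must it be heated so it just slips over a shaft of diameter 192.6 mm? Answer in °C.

T = 367 °C

Required Δd = 192.6 − 191.0 = 1.6 mm
Δd = αd₀ΔT ⇒ ΔT = Δd/(αd₀) = 1.6 / (2.4×10⁻⁵ × 191.0) = 349.04 K
T_min = 17.7 + 349.04 = 366.74 °C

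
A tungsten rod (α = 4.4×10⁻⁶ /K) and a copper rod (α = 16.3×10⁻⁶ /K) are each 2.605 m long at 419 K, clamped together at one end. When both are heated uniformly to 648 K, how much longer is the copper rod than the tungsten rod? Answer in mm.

ΔT = 229 K
tungsten: ΔL = 4.4×10⁻⁶ × 2.605 m × 229 = 2.6248×10⁻³ m = 2.6248 mm
copper: ΔL = 16.3×10⁻⁶ × 2.605 m × 229 = 9.7237×10⁻³ m = 9.7237 mm
difference = 9.7237 − 2.6248 = 7.0989 mm

7.10 mm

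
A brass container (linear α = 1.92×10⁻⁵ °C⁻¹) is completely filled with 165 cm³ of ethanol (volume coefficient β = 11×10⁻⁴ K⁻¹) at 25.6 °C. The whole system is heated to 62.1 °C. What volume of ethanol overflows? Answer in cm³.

6.28 cm³

The container also expands: β_container ≈ 3α = 5.76×10⁻⁵ /K
Net overflow = V₀(β_liq − 3α_cont)ΔT
β − 3α = 1.10×10⁻³ − 5.76×10⁻⁵ = 1.0424×10⁻³ /K; ΔT = 36.5 K
ΔV = 165 × 1.0424×10⁻³ × 36.5 = 6.28 cm³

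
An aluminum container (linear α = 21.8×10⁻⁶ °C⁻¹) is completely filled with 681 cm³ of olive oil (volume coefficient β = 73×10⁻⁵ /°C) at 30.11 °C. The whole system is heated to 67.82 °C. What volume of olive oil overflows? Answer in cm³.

17.1 cm³

The container also expands: β_container ≈ 3α = 6.54×10⁻⁵ /K
Net overflow = V₀(β_liq − 3α_cont)ΔT
β − 3α = 7.30×10⁻⁴ − 6.54×10⁻⁵ = 6.646×10⁻⁴ /K; ΔT = 37.71 K
ΔV = 681 × 6.646×10⁻⁴ × 37.71 = 17.1 cm³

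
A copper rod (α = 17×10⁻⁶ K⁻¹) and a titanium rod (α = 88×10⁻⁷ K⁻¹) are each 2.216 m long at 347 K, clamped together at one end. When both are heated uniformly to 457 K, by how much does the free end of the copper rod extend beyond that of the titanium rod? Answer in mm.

ΔT = 110 K
copper: ΔL = 17×10⁻⁶ × 2.216 m × 110 = 4.1439×10⁻³ m = 4.1439 mm
titanium: ΔL = 88×10⁻⁷ × 2.216 m × 110 = 2.1451×10⁻³ m = 2.1451 mm
difference = 4.1439 − 2.1451 = 1.9988 mm

2.00 mm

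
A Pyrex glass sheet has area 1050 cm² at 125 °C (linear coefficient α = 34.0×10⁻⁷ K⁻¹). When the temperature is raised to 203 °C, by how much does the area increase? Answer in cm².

ΔA = 0.557 cm²

Area coefficient ≈ 2α; |ΔT| = 78 K
ΔA = 2αA₀ΔT = 2(34.0×10⁻⁷)(1050)(78) = 0.557 cm²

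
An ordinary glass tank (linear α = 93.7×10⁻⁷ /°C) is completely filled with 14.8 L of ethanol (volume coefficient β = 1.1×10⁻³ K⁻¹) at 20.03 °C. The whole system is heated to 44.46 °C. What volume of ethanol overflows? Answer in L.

The tank also expands: β_container ≈ 3α = 2.811×10⁻⁵ /K
Net overflow = V₀(β_liq − 3α_cont)ΔT
β − 3α = 1.10×10⁻³ − 2.811×10⁻⁵ = 1.07189×10⁻³ /K; ΔT = 24.43 K
ΔV = 14.8 × 1.07189×10⁻³ × 24.43 = 0.388 L

0.388 L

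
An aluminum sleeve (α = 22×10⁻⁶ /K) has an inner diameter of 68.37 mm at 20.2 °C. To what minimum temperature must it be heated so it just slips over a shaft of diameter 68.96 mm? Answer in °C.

T = 412 °C

Required Δd = 68.96 − 68.37 = 0.59 mm
Δd = αd₀ΔT ⇒ ΔT = Δd/(αd₀) = 0.59 / (22×10⁻⁶ × 68.37) = 392.25 K
T_min = 20.2 + 392.25 = 412.45 °C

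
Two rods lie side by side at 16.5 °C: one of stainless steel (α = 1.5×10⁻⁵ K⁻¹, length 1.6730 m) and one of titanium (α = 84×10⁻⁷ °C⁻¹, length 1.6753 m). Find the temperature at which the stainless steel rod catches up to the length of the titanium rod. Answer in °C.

T = 225.2 °C

Equal length when α₁L₁ΔT − α₂L₂ΔT = L₂ − L₁ = 2.30×10⁻³ m
α₁L₁ = 2.5095×10⁻⁵, α₂L₂ = 1.407252×10⁻⁵ → Δ(αL) = 1.102248×10⁻⁵ m/K
ΔT = 2.30×10⁻³ / 1.102248×10⁻⁵ = 208.664 K, so T = 16.5 + 208.664 = 225.164 °C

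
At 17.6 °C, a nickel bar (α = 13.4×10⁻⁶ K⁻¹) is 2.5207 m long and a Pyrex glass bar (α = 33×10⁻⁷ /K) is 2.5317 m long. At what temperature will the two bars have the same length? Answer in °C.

T = 450.3 °C

Equal length when α₁L₁ΔT − α₂L₂ΔT = L₂ − L₁ = 1.10×10⁻² m
α₁L₁ = 3.377738×10⁻⁵, α₂L₂ = 8.35461×10⁻⁶ → Δ(αL) = 2.542277×10⁻⁵ m/K
ΔT = 1.10×10⁻² / 2.542277×10⁻⁵ = 432.683 K, so T = 17.6 + 432.683 = 450.283 °C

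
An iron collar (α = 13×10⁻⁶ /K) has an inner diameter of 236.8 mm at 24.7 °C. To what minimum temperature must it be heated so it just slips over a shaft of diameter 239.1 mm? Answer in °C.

Required Δd = 239.1 − 236.8 = 2.3 mm
Δd = αd₀ΔT ⇒ ΔT = Δd/(αd₀) = 2.3 / (13×10⁻⁶ × 236.8) = 747.14 K
T_min = 24.7 + 747.14 = 771.84 °C

T = 772 °C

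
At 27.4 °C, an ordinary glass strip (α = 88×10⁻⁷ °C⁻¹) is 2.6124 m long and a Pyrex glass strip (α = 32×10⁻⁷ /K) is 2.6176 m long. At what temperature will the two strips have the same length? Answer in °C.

L₁(1 + α₁ΔT) = L₂(1 + α₂ΔT) ⇒ ΔT = (L₂ − L₁)/(α₁L₁ − α₂L₂)
L₂ − L₁ = 2.6176 − 2.6124 = 5.20×10⁻³ m
α₁L₁ − α₂L₂ = 88×10⁻⁷×2.6124 − 32×10⁻⁷×2.6176 = 1.46128×10⁻⁵ m/K
ΔT = 5.20×10⁻³ / 1.46128×10⁻⁵ = 355.852 K
T = 27.4 + 355.852 = 383.252 °C

T = 383.3 °C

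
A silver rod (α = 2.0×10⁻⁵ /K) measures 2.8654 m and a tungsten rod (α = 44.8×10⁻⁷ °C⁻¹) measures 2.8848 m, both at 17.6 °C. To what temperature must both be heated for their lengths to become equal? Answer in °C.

L₁(1 + α₁ΔT) = L₂(1 + α₂ΔT) ⇒ ΔT = (L₂ − L₁)/(α₁L₁ − α₂L₂)
L₂ − L₁ = 2.8848 − 2.8654 = 1.94×10⁻² m
α₁L₁ − α₂L₂ = 2.0×10⁻⁵×2.8654 − 44.8×10⁻⁷×2.8848 = 4.4384096×10⁻⁵ m/K
ΔT = 1.94×10⁻² / 4.4384096×10⁻⁵ = 437.094 K
T = 17.6 + 437.094 = 454.694 °C

T = 454.7 °C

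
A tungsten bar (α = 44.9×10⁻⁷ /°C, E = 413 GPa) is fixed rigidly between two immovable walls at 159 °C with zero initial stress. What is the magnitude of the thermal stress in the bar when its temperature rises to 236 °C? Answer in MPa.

Fully constrained: the free strain ε = αΔT is blocked, so σ = Eε = EαΔT.
|ΔT| = 77 K
σ = 413×10⁹ × 44.9×10⁻⁷ × 77 = 1.43×10⁸ Pa

σ = 143 MPa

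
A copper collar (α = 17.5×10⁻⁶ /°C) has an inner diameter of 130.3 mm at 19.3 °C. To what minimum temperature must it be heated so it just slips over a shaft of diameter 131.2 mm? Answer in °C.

Required Δd = 131.2 − 130.3 = 0.9 mm
Δd = αd₀ΔT ⇒ ΔT = Δd/(αd₀) = 0.9 / (17.5×10⁻⁶ × 130.3) = 394.69 K
T_min = 19.3 + 394.69 = 413.99 °C

T = 414 °C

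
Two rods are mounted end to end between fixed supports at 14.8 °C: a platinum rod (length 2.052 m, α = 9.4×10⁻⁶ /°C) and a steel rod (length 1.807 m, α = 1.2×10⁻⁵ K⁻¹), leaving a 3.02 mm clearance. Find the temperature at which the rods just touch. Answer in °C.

α₁L₁ = 1.92888×10⁻⁵ m/K, α₂L₂ = 2.1684×10⁻⁵ m/K → total 4.09728×10⁻⁵ m/K
ΔT = g/(α₁L₁+α₂L₂) = 3.02×10⁻³ / 4.09728×10⁻⁵ = 73.707 K
T = 14.8 + 73.707 = 88.507 °C

T = 88.5 °C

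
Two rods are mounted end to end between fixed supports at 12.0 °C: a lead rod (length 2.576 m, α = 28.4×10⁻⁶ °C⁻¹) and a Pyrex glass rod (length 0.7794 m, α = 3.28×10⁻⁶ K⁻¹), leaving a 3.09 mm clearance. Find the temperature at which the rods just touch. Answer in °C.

T = 52.8 °C

Gap closes when ΔL₁ + ΔL₂ = 3.09 mm = 3.09×10⁻³ m
(α₁L₁ + α₂L₂)ΔT = g
α₁L₁ + α₂L₂ = 28.4×10⁻⁶×2.576 + 3.28×10⁻⁶×0.7794 = 7.5714832×10⁻⁵ m/K
ΔT = 3.09×10⁻³ / 7.5714832×10⁻⁵ = 40.811 K
T = 12.0 + 40.811 = 52.811 °C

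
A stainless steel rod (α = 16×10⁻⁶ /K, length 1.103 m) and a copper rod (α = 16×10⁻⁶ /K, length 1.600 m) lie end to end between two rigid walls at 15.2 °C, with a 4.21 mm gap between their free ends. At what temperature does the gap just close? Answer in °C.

α₁L₁ = 1.7648×10⁻⁵ m/K, α₂L₂ = 2.560×10⁻⁵ m/K → total 4.3248×10⁻⁵ m/K
ΔT = g/(α₁L₁+α₂L₂) = 4.21×10⁻³ / 4.3248×10⁻⁵ = 97.35 K
T = 15.2 + 97.35 = 112.55 °C

T = 113 °C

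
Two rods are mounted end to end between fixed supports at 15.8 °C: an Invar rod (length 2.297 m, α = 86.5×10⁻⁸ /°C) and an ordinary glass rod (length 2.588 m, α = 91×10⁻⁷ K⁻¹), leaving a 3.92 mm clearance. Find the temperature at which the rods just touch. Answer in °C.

T = 169 °C

Gap closes when ΔL₁ + ΔL₂ = 3.92 mm = 3.92×10⁻³ m
(α₁L₁ + α₂L₂)ΔT = g
α₁L₁ + α₂L₂ = 86.5×10⁻⁸×2.297 + 91×10⁻⁷×2.588 = 2.5537705×10⁻⁵ m/K
ΔT = 3.92×10⁻³ / 2.5537705×10⁻⁵ = 153.50 K
T = 15.8 + 153.50 = 169.30 °C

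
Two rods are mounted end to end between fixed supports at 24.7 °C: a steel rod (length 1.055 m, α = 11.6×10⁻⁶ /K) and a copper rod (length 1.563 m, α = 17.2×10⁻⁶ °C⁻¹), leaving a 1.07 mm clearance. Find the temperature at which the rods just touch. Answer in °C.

T = 52.1 °C

Gap closes when ΔL₁ + ΔL₂ = 1.07 mm = 1.07×10⁻³ m
(α₁L₁ + α₂L₂)ΔT = g
α₁L₁ + α₂L₂ = 11.6×10⁻⁶×1.055 + 17.2×10⁻⁶×1.563 = 3.91216×10⁻⁵ m/K
ΔT = 1.07×10⁻³ / 3.91216×10⁻⁵ = 27.351 K
T = 24.7 + 27.351 = 52.051 °C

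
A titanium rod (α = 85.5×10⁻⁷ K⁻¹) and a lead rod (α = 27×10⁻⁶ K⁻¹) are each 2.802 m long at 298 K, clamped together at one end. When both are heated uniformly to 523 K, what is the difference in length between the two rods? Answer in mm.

ΔT = 225 K
titanium: ΔL = 85.5×10⁻⁷ × 2.802 m × 225 = 5.3903×10⁻³ m = 5.3903 mm
lead: ΔL = 27×10⁻⁶ × 2.802 m × 225 = 1.7022×10⁻² m = 17.022 mm
difference = 17.022 − 5.3903 = 11.6317 mm

11.6 mm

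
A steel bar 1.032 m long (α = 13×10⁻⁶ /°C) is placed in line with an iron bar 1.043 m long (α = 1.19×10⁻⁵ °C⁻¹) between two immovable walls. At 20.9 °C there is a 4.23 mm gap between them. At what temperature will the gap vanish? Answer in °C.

α₁L₁ = 1.3416×10⁻⁵ m/K, α₂L₂ = 1.24117×10⁻⁵ m/K → total 2.58277×10⁻⁵ m/K
ΔT = g/(α₁L₁+α₂L₂) = 4.23×10⁻³ / 2.58277×10⁻⁵ = 163.78 K
T = 20.9 + 163.78 = 184.68 °C

T = 185 °C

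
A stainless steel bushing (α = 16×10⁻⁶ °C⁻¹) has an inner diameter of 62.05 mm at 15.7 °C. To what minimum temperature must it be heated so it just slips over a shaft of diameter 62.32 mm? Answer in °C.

Required Δd = 62.32 − 62.05 = 0.27 mm
Δd = αd₀ΔT ⇒ ΔT = Δd/(αd₀) = 0.27 / (16×10⁻⁶ × 62.05) = 271.96 K
T_min = 15.7 + 271.96 = 287.66 °C

T = 288 °C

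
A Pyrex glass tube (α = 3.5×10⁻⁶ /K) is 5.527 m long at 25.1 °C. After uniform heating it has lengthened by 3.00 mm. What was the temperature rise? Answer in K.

ΔL = αL₀ΔT ⇒ ΔT = ΔL / (αL₀)
ΔT = 3.00×10⁻³ m / (3.5×10⁻⁶ × 5.527 m) = 155.08 K

ΔT = 155 K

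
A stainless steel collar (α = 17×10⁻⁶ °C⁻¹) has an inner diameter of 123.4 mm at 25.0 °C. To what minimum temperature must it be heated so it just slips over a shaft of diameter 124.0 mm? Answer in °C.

Required Δd = 124.0 − 123.4 = 0.6 mm
Δd = αd₀ΔT ⇒ ΔT = Δd/(αd₀) = 0.6 / (17×10⁻⁶ × 123.4) = 286.01 K
T_min = 25.0 + 286.01 = 311.01 °C

T = 311 °C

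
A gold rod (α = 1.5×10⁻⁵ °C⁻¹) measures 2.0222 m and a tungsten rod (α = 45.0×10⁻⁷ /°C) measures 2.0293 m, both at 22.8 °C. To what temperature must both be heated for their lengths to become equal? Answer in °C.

L₁(1 + α₁ΔT) = L₂(1 + α₂ΔT) ⇒ ΔT = (L₂ − L₁)/(α₁L₁ − α₂L₂)
L₂ − L₁ = 2.0293 − 2.0222 = 7.10×10⁻³ m
α₁L₁ − α₂L₂ = 1.5×10⁻⁵×2.0222 − 45.0×10⁻⁷×2.0293 = 2.120115×10⁻⁵ m/K
ΔT = 7.10×10⁻³ / 2.120115×10⁻⁵ = 334.887 K
T = 22.8 + 334.887 = 357.687 °C

T = 357.7 °C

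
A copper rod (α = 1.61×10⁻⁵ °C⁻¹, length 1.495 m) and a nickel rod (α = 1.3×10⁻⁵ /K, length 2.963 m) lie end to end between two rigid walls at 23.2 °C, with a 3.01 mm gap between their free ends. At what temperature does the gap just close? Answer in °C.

α₁L₁ = 2.40695×10⁻⁵ m/K, α₂L₂ = 3.8519×10⁻⁵ m/K → total 6.25885×10⁻⁵ m/K
ΔT = g/(α₁L₁+α₂L₂) = 3.01×10⁻³ / 6.25885×10⁻⁵ = 48.092 K
T = 23.2 + 48.092 = 71.292 °C

T = 71.3 °C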